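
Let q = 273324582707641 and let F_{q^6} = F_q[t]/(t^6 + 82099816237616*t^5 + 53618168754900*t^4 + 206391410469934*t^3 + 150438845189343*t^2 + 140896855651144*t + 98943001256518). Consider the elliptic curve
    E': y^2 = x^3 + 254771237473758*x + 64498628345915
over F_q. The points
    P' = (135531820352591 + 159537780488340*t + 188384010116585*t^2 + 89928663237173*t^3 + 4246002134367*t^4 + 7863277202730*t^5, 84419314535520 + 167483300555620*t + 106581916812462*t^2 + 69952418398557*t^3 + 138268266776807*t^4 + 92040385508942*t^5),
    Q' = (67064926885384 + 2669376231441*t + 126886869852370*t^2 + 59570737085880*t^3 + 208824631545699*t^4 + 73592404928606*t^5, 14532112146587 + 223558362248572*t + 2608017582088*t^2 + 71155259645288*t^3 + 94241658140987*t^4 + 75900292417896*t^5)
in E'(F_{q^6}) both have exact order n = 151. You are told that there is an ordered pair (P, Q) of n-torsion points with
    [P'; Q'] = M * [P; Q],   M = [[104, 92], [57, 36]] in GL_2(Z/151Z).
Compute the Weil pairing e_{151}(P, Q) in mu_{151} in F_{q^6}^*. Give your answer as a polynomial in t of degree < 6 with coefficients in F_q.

Alternating bilinearity on E[151] (values in mu_{151} in F_{273324582707641^6}) gives e(P',Q') = e(P,Q)^det(M).
det(M) mod 151 = 10; its inverse in (Z/151)^* is 136 (check: 10*136 mod 151 = 1).
8-bit Miller (10010111) on E'/F_{273324582707641} with a'=254771237473758, b'=64498628345915: accumulate tangent/chord ratios at Q'+S and P'+S'.
Result: e(P',Q') = 27720805700978 + 62316901459045*t + 17873055392210*t^2 + 247644455153992*t^3 + 43205788259938*t^4 + 202171913768786*t^5.
Hence e(P,Q) = 126054141051753 + 159266954179377*t + 79492733467529*t^2 + 212722579397789*t^3 + 85673862824410*t^4 + 73890863917018*t^5 in F_{273324582707641^6}^*.

126054141051753 + 159266954179377*t + 79492733467529*t^2 + 212722579397789*t^3 + 85673862824410*t^4 + 73890863917018*t^5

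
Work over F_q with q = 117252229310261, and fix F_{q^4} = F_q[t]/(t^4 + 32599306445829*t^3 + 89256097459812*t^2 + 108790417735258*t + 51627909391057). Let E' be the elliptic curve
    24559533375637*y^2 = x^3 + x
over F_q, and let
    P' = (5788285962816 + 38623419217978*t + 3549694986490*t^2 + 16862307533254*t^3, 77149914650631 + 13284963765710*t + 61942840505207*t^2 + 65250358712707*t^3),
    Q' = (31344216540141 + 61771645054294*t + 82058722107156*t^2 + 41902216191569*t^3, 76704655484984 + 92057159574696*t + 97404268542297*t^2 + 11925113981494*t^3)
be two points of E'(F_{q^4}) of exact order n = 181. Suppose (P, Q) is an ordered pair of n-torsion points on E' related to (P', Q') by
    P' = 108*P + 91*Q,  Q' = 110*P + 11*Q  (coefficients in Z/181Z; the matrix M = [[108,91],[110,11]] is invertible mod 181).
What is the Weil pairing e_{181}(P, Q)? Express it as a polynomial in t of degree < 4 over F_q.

The 181-Weil pairing on E[181] over F_{117252229310261} is alternating-bilinear: e_{181}(P',Q') = e_{181}(P,Q)^det(M).
Hence e(P,Q) = e(P',Q')^{104} where 104 = 47^{-1} mod 181.
Montgomery->Weierstrass: x_W = 21319479500744*x, y_W=21319479500744*y on F_{117252229310261}; lands on y^2=x^3+73504821589753*x.
Miller loop for e_{181} over F_{117252229310261^4}: bits of 181 = 10110101; 7 double steps + 4 add steps, l/v at each.
e_{181}(P',Q') = 38386561186241 + 56090811994067*t + 74658385017165*t^2 + 24866836296663*t^3.
Raise to 104: e(P,Q) = 104433917100489 + 19017549528588*t + 53007923465384*t^2 + 74090288743301*t^3 in mu_{181}.

104433917100489 + 19017549528588*t + 53007923465384*t^2 + 74090288743301*t^3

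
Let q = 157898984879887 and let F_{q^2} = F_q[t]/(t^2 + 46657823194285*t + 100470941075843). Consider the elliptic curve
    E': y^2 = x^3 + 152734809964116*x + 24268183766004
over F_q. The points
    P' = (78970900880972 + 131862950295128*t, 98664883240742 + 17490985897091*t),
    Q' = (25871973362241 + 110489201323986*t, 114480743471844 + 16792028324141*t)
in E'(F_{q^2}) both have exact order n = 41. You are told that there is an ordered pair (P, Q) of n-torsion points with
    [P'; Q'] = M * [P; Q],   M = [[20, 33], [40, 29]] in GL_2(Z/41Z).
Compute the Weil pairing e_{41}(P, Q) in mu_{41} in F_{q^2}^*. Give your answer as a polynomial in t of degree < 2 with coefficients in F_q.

112813287959564 + 105378034522659*t

e_{41}(aP+bQ,cP+dQ) = e_{41}(P,Q)^(ad-bc); with (a,b,c,d)=(20,33,40,29) this gives the det-41 law.
det(M) mod 41 = 39; its inverse in (Z/41)^* is 20 (check: 39*20 mod 41 = 1).
Build f_{41,P'} and f_{41,Q'} via the 6-bit ladder of 41=101001_2; evaluate at shifted divisors; quotient in F_{157898984879887^2}.
Miller gives e_{41}(P',Q') = 153638187780824 + 148687089476931*t in F_{157898984879887^2}.
Raise to 20: e(P,Q) = 112813287959564 + 105378034522659*t in mu_{41}.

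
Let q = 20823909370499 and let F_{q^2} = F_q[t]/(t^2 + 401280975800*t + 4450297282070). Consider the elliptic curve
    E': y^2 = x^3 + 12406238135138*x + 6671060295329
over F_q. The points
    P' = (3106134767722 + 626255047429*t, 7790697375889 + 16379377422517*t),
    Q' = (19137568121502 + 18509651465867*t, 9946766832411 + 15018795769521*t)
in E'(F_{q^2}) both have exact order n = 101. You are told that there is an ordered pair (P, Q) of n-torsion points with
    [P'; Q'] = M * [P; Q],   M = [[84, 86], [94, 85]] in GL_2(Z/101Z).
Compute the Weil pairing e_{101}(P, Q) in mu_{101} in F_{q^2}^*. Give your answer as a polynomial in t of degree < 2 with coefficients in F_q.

12967674532153 + 11388910428756*t

Alternating bilinearity on E[101] (values in mu_{101} in F_{20823909370499^2}) gives e(P',Q') = e(P,Q)^det(M).
det(M) mod 101 = 66; its inverse in (Z/101)^* is 75 (check: 66*75 mod 101 = 1).
Double-and-add over 1100101: 7-1 doublings, 4-1 additions; each step l_{T,T}/v_{2T} or l_{T,P'}/v at Q'+S for random S.
Miller gives e_{101}(P',Q') = 13815111541982 + 9614943847722*t in F_{20823909370499^2}.
Hence e(P,Q) = 12967674532153 + 11388910428756*t in F_{20823909370499^2}^*.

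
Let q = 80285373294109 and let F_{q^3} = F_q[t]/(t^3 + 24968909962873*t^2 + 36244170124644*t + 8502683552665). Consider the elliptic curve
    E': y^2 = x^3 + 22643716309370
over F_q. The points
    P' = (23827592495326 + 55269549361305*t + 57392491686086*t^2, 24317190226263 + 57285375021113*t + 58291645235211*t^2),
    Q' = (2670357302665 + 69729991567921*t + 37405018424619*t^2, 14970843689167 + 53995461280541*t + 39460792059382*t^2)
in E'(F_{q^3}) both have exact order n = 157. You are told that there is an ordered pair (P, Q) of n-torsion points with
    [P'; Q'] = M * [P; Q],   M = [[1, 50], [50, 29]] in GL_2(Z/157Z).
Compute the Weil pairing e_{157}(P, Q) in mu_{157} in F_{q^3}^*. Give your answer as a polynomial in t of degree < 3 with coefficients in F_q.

21661021360740 + 51252830773312*t + 21607862103373*t^2

e_{157} is bilinear + alternating on E[157], so e_{157}(1*P + 50*Q, 50*P + 29*Q) = e_{157}(P,Q)^(1*29-50*50).
det(M) mod 157 = 41; its inverse in (Z/157)^* is 23 (check: 41*23 mod 157 = 1).
n = 157 = (10011101)_2 (8 bits, wt 5); accumulate f_{157,P'}(Q'+S)/f_{157,P'}(S) along the 7-step ladder.
f_P(D_Q)/f_Q(D_P) = 79010863150075 + 14600522281933*t + 21203133343394*t^2.
(79010863150075 + 14600522281933*t + 21203133343394*t^2)^{23} mod (80285373294109,f) = 21661021360740 + 51252830773312*t + 21607862103373*t^2.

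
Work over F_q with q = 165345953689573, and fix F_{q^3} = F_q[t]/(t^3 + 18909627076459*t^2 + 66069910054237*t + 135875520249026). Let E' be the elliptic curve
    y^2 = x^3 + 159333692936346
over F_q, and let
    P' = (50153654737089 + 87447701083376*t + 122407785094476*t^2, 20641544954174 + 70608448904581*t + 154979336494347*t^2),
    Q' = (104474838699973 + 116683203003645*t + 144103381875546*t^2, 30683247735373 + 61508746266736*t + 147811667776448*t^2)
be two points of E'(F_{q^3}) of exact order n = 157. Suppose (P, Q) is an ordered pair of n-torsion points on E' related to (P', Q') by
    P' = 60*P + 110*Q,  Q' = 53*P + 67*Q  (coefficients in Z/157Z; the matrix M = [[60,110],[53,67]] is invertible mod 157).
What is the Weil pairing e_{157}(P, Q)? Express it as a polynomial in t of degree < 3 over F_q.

106071603749644 + 151686096346811*t + 155011586483404*t^2

e_{157}(aP+bQ,cP+dQ) = e_{157}(P,Q)^(ad-bc); with (a,b,c,d)=(60,110,53,67) this gives the det-157 law.
Inverting 74 mod 157: 87. Thus e_{157}(P,Q) = e(P',Q')^{87}.
Build f_{157,P'} and f_{157,Q'} via the 8-bit ladder of 157=10011101_2; evaluate at shifted divisors; quotient in F_{165345953689573^3}.
e_{157}(P',Q') = 140474791647056 + 127662748422143*t + 134212316538440*t^2.
Thus e_{157}(P,Q) = 106071603749644 + 151686096346811*t + 155011586483404*t^2.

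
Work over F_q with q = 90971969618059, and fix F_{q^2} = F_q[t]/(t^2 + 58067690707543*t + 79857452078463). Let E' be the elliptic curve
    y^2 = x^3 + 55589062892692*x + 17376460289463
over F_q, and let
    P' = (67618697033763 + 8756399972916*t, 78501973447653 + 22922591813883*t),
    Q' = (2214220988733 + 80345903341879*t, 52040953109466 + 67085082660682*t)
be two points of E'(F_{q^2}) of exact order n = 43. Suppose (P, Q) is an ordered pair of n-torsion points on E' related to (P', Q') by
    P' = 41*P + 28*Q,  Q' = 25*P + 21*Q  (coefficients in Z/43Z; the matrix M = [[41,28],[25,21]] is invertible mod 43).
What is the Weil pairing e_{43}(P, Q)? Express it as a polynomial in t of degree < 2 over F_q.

28452932192247 + 52937082926152*t

Since e_{43}(P,P)=e_{43}(Q,Q)=1 and e_{43}(Q,P)=e_{43}(P,Q)^{-1}, expanding e_{43}(41*P + 28*Q,25*P + 21*Q) leaves e(P,Q)^det(M).
det(M) mod 43 = 32; its inverse in (Z/43)^* is 39 (check: 32*39 mod 43 = 1).
Build f_{43,P'} and f_{43,Q'} via the 6-bit ladder of 43=101011_2; evaluate at shifted divisors; quotient in F_{90971969618059^2}.
The quotient is 83038563656320 + 18845800636488*t.
Hence e(P,Q) = 28452932192247 + 52937082926152*t in F_{90971969618059^2}^*.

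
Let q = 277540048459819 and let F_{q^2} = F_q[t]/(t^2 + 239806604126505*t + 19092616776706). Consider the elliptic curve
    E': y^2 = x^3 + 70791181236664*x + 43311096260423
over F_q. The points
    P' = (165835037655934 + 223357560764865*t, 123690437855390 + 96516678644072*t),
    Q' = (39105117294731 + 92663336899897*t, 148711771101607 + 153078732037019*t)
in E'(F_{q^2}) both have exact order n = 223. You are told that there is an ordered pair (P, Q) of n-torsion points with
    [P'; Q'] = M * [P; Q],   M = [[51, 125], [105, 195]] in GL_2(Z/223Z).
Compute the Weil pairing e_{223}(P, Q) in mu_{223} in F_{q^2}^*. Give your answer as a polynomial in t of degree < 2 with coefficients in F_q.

Alternating bilinearity on E[223] (values in mu_{223} in F_{277540048459819^2}) gives e(P',Q') = e(P,Q)^det(M).
Hence e(P,Q) = e(P',Q')^{173} where 173 = 165^{-1} mod 223.
n = 223 = (11011111)_2 (8 bits, wt 7); accumulate f_{223,P'}(Q'+S)/f_{223,P'}(S) along the 7-step ladder.
Result: e(P',Q') = 21103500986711 + 152153199412664*t.
Raise to 173: e(P,Q) = 168962345736339 + 81147554950545*t in mu_{223}.

168962345736339 + 81147554950545*t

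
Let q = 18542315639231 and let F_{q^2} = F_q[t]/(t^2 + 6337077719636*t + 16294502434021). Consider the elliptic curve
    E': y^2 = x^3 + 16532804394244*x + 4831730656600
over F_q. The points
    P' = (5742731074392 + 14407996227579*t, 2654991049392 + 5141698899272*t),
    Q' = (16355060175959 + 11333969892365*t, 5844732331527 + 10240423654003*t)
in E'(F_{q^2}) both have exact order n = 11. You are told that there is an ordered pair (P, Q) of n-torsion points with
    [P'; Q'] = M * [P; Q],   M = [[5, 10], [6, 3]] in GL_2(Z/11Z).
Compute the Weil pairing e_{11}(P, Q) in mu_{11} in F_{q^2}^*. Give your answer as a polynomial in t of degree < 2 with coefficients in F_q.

The 11-Weil pairing on E[11] over F_{18542315639231} is alternating-bilinear: e_{11}(P',Q') = e_{11}(P,Q)^det(M).
Hence e(P,Q) = e(P',Q')^{10} where 10 = 10^{-1} mod 11.
4-bit Miller (1011) on E'/F_{18542315639231} with a'=16532804394244, b'=4831730656600: accumulate tangent/chord ratios at Q'+S and P'+S'.
e_{11}(P',Q') = 9136650024939 + 4930996193978*t.
Hence e(P,Q) = 14422689623387 + 13611319445253*t in F_{18542315639231^2}^*.

14422689623387 + 13611319445253*t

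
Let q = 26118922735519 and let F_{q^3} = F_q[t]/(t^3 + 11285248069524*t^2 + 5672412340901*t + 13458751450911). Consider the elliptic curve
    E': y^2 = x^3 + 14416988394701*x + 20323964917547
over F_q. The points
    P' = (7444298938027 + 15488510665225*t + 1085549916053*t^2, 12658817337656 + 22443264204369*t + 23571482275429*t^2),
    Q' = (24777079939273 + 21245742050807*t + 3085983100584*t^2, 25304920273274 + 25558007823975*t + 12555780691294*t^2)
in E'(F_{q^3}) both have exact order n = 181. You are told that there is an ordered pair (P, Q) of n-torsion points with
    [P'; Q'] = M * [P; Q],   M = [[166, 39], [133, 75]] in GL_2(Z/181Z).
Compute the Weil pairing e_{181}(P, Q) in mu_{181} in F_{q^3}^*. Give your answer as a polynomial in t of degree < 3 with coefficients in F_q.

Under M = [[166,39],[133,75]] in GL_2(Z/181), e_{181}(P',Q') = e_{181}(P,Q)^(166*75-39*133 mod 181).
Inverting 23 mod 181: 63. Thus e_{181}(P,Q) = e(P',Q')^{63}.
8-bit Miller (10110101) on E'/F_{26118922735519} with a'=14416988394701, b'=20323964917547: accumulate tangent/chord ratios at Q'+S and P'+S'.
e_{181}(P',Q') = 21728250013137 + 7930468601181*t + 20028753028196*t^2.
Hence e(P,Q) = 11365684182744 + 25851640655711*t + 22099273685916*t^2 in F_{26118922735519^3}^*.

11365684182744 + 25851640655711*t + 22099273685916*t^2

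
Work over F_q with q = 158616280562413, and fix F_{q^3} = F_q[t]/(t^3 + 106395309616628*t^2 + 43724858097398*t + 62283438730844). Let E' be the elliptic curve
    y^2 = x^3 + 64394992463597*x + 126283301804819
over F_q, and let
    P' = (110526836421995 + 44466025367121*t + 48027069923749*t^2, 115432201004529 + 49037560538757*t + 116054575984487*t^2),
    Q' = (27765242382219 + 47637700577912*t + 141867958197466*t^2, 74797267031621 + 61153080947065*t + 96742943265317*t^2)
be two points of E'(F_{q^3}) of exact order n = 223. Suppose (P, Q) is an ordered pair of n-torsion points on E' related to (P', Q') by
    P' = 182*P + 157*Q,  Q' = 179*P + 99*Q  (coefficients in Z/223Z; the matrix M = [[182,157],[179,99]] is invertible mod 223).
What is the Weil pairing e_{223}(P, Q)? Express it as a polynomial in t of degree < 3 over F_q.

117691228485897 + 104898628771617*t + 125762262612227*t^2

The 223-Weil pairing on E[223] over F_{158616280562413} is alternating-bilinear: e_{223}(P',Q') = e_{223}(P,Q)^det(M).
182*99 - 157*179 = -10085; reduced mod 223: det = 173, inverse 165.
Miller loop for e_{223} over F_{158616280562413^3}: bits of 223 = 11011111; 7 double steps + 6 add steps, l/v at each.
Miller gives e_{223}(P',Q') = 105650124866812 + 60984506359319*t + 158034772577232*t^2 in F_{158616280562413^3}.
Finally e_{223}(P,Q) = 117691228485897 + 104898628771617*t + 125762262612227*t^2.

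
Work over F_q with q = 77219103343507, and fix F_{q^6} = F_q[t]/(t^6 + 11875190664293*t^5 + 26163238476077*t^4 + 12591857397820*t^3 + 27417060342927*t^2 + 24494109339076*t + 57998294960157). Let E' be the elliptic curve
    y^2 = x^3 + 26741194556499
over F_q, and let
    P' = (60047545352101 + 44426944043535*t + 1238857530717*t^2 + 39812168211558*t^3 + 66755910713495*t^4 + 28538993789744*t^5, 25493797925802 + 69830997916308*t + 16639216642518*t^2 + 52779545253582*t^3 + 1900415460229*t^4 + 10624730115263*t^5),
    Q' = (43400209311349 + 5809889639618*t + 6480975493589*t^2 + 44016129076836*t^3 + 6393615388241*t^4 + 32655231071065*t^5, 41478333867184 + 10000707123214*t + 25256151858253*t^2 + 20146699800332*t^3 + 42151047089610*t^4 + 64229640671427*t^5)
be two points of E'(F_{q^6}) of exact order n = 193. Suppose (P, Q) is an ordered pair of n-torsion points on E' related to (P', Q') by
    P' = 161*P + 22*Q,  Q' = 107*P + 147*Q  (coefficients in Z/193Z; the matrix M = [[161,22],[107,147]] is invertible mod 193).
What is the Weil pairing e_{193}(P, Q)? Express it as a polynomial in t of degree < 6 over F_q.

Alternating bilinearity on E[193] (values in mu_{193} in F_{77219103343507^6}) gives e(P',Q') = e(P,Q)^det(M).
Hence e(P,Q) = e(P',Q')^{100} where 100 = 83^{-1} mod 193.
n = 193 = (11000001)_2 (8 bits, wt 3); accumulate f_{193,P'}(Q'+S)/f_{193,P'}(S) along the 7-step ladder.
Result: e(P',Q') = 43912036239227 + 70016241622158*t + 32970414793226*t^2 + 29105122695576*t^3 + 44726293768697*t^4 + 21679813422217*t^5.
Hence e(P,Q) = 20283768388159 + 56504132360890*t + 18022074640681*t^2 + 69333330657816*t^3 + 192715924983*t^4 + 51409232236525*t^5 in F_{77219103343507^6}^*.

20283768388159 + 56504132360890*t + 18022074640681*t^2 + 69333330657816*t^3 + 192715924983*t^4 + 51409232236525*t^5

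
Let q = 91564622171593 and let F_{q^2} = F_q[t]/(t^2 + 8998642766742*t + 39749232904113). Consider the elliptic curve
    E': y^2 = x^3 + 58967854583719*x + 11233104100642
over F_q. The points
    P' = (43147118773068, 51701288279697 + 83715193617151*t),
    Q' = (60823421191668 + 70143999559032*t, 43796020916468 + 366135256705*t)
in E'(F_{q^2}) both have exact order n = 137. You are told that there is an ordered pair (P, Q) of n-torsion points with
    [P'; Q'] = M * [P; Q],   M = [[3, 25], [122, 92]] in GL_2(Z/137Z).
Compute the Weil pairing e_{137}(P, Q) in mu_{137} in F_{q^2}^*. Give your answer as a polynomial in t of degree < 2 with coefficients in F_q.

32258490936216 + 21901164038629*t

Alternating bilinearity on E[137] (values in mu_{137} in F_{91564622171593^2}) gives e(P',Q') = e(P,Q)^det(M).
So e_{137}(P,Q) = e_{137}(P',Q')^{4}, since 103*4 = 1 mod 137.
n = 137 = (10001001)_2 (8 bits, wt 3); accumulate f_{137,P'}(Q'+S)/f_{137,P'}(S) along the 7-step ladder.
So e_{137}(P',Q') = 65844237699328 + 79519592575122*t.
Thus e_{137}(P,Q) = 32258490936216 + 21901164038629*t.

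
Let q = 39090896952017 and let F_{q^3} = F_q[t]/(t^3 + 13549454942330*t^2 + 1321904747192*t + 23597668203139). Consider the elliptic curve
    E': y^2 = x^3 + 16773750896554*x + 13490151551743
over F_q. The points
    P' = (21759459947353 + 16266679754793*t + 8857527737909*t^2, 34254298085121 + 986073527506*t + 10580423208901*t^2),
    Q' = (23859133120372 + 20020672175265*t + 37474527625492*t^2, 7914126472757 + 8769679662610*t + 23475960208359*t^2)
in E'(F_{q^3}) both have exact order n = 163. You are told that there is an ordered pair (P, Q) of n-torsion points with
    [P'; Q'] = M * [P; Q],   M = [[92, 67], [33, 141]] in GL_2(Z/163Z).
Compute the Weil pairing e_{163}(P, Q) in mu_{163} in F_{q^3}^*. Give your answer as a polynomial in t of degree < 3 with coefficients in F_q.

Alternating bilinearity on E[163] (values in mu_{163} in F_{39090896952017^3}) gives e(P',Q') = e(P,Q)^det(M).
So e_{163}(P,Q) = e_{163}(P',Q')^{109}, since 3*109 = 1 mod 163.
Build f_{163,P'} and f_{163,Q'} via the 8-bit ladder of 163=10100011_2; evaluate at shifted divisors; quotient in F_{39090896952017^3}.
Miller gives e_{163}(P',Q') = 16095837240711 + 22568577028651*t + 34096620893566*t^2 in F_{39090896952017^3}.
(16095837240711 + 22568577028651*t + 34096620893566*t^2)^{109} mod (39090896952017,f) = 30967267856111 + 24956940656989*t + 21053122250605*t^2.

30967267856111 + 24956940656989*t + 21053122250605*t^2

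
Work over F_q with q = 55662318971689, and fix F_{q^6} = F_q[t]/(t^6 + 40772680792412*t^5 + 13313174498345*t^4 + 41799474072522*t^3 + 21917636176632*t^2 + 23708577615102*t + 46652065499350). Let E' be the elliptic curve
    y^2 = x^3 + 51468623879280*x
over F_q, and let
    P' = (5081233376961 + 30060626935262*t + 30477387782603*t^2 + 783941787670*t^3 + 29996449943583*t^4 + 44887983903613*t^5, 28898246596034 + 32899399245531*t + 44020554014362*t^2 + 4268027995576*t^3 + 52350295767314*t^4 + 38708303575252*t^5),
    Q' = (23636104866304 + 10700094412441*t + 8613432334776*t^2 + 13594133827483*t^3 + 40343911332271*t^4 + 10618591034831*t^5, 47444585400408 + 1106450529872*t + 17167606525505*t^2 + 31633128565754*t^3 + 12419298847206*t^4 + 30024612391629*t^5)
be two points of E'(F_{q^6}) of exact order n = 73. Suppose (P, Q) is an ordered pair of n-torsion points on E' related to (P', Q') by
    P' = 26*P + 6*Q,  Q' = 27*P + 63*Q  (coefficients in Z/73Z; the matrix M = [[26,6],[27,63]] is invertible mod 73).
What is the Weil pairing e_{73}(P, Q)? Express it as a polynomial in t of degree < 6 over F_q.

The 73-Weil pairing on E[73] over F_{55662318971689} is alternating-bilinear: e_{73}(P',Q') = e_{73}(P,Q)^det(M).
Hence e(P,Q) = e(P',Q')^{32} where 32 = 16^{-1} mod 73.
Double-and-add over 1001001: 7-1 doublings, 3-1 additions; each step l_{T,T}/v_{2T} or l_{T,P'}/v at Q'+S for random S.
f_P(D_Q)/f_Q(D_P) = 34591083413382 + 44052309134505*t + 9342371264022*t^2 + 25399985792321*t^3 + 51246496774612*t^4 + 46259896865395*t^5.
Raise to 32: e(P,Q) = 29665090604070 + 6845696069274*t + 20453951344711*t^2 + 4852421037999*t^3 + 42448812309209*t^4 + 11705916814036*t^5 in mu_{73}.

29665090604070 + 6845696069274*t + 20453951344711*t^2 + 4852421037999*t^3 + 42448812309209*t^4 + 11705916814036*t^5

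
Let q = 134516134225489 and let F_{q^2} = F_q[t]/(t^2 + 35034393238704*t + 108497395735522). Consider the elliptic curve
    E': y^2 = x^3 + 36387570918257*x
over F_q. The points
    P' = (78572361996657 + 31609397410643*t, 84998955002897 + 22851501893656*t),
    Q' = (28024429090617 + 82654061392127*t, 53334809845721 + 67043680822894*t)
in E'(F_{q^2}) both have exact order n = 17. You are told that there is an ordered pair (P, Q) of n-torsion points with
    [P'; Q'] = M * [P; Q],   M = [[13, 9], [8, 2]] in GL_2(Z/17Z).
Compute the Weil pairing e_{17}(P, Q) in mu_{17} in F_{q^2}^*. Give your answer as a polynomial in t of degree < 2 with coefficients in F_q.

Under M = [[13,9],[8,2]] in GL_2(Z/17), e_{17}(P',Q') = e_{17}(P,Q)^(13*2-9*8 mod 17).
Inverting 5 mod 17: 7. Thus e_{17}(P,Q) = e(P',Q')^{7}.
Miller loop for e_{17} over F_{134516134225489^2}: bits of 17 = 10001; 4 double steps + 1 add steps, l/v at each.
The quotient is 45569229197557 + 114301777165662*t.
(45569229197557 + 114301777165662*t)^{7} mod (134516134225489,f) = 72295039201232 + 5491985217807*t.

72295039201232 + 5491985217807*t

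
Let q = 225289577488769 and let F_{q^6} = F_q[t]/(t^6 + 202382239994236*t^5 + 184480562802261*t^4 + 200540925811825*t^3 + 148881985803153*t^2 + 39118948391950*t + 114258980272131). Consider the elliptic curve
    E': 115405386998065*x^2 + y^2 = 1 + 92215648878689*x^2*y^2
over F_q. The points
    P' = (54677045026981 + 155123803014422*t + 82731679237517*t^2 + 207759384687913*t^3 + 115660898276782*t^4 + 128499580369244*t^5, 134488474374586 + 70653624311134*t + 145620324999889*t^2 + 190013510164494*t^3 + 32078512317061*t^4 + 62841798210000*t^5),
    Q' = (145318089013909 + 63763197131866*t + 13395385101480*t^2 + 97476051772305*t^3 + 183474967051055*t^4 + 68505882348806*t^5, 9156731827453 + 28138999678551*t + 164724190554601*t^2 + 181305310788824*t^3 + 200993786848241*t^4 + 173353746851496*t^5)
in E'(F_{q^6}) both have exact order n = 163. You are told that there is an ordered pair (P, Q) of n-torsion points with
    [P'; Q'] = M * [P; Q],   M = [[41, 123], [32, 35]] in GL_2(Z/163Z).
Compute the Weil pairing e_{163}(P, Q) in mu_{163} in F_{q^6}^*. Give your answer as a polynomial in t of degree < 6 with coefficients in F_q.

Under M = [[41,123],[32,35]] in GL_2(Z/163), e_{163}(P',Q') = e_{163}(P,Q)^(41*35-123*32 mod 163).
So e_{163}(P,Q) = e_{163}(P',Q')^{32}, since 107*32 = 1 mod 163.
Edwards->Montgomery: u=(1+y)/(1-y), v=u/x -> 136042719127833v^2=u^3+96320366919495u^2+u; then x_W=5797434529844u+34603505979459: y^2=x^3+92512937437682*x+19910946019067.
n = 163 = (10100011)_2 (8 bits, wt 4); accumulate f_{163,P'}(Q'+S)/f_{163,P'}(S) along the 7-step ladder.
Result: e(P',Q') = 220495639079818 + 15214707056360*t + 137572166666659*t^2 + 93003547034953*t^3 + 183691027437928*t^4 + 41084029217875*t^5.
Hence e(P,Q) = 29855710218125 + 64821015180653*t + 187783657733936*t^2 + 206857369862333*t^3 + 186686401810995*t^4 + 99456010510435*t^5 in F_{225289577488769^6}^*.

29855710218125 + 64821015180653*t + 187783657733936*t^2 + 206857369862333*t^3 + 186686401810995*t^4 + 99456010510435*t^5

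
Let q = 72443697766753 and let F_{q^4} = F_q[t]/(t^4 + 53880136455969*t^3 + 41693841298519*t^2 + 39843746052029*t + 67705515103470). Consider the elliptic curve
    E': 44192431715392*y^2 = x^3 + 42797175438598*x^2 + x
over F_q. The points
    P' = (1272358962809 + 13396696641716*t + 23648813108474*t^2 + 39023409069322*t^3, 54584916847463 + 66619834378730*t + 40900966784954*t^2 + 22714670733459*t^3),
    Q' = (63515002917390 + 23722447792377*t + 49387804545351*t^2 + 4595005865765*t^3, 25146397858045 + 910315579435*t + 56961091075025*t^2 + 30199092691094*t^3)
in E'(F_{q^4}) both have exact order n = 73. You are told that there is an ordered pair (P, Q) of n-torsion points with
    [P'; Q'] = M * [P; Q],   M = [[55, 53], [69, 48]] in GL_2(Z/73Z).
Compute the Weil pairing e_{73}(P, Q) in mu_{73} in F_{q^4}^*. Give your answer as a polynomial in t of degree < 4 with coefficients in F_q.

25644324767098 + 57258141227190*t + 30516683222215*t^2 + 4888057330436*t^3

Since e_{73}(P,P)=e_{73}(Q,Q)=1 and e_{73}(Q,P)=e_{73}(P,Q)^{-1}, expanding e_{73}(55*P + 53*Q,69*P + 48*Q) leaves e(P,Q)^det(M).
Hence e(P,Q) = e(P',Q')^{44} where 44 = 5^{-1} mod 73.
Set x_W=2037650516763*u+35253100525326, y_W=2037650516763*v; then E': y_W^2=x_W^3+9434325404674*x_W+18024872017184.
n = 73 = (1001001)_2 (7 bits, wt 3); accumulate f_{73,P'}(Q'+S)/f_{73,P'}(S) along the 6-step ladder.
Result: e(P',Q') = 71098042399888 + 54936529653374*t + 11501545596795*t^2 + 63265113890942*t^3.
Hence e(P,Q) = 25644324767098 + 57258141227190*t + 30516683222215*t^2 + 4888057330436*t^3 in F_{72443697766753^4}^*.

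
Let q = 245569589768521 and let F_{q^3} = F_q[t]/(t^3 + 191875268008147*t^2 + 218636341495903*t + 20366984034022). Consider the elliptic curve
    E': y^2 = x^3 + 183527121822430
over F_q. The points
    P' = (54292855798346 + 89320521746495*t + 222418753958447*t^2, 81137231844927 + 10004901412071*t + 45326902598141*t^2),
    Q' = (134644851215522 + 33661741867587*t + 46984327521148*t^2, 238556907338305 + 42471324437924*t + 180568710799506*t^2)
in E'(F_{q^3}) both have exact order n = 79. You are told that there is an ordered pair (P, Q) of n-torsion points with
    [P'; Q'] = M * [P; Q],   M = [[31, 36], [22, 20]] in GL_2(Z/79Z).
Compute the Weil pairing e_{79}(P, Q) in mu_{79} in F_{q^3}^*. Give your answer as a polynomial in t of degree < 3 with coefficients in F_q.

16484592003613 + 245158501307237*t + 60461720016158*t^2

Since e_{79}(P,P)=e_{79}(Q,Q)=1 and e_{79}(Q,P)=e_{79}(P,Q)^{-1}, expanding e_{79}(31*P + 36*Q,22*P + 20*Q) leaves e(P,Q)^det(M).
Inverting 65 mod 79: 62. Thus e_{79}(P,Q) = e(P',Q')^{62}.
Miller loop for e_{79} over F_{245569589768521^3}: bits of 79 = 1001111; 6 double steps + 4 add steps, l/v at each.
Miller gives e_{79}(P',Q') = 161511868047691 + 24213584694245*t + 240707183525990*t^2 in F_{245569589768521^3}.
Raise to 62: e(P,Q) = 16484592003613 + 245158501307237*t + 60461720016158*t^2 in mu_{79}.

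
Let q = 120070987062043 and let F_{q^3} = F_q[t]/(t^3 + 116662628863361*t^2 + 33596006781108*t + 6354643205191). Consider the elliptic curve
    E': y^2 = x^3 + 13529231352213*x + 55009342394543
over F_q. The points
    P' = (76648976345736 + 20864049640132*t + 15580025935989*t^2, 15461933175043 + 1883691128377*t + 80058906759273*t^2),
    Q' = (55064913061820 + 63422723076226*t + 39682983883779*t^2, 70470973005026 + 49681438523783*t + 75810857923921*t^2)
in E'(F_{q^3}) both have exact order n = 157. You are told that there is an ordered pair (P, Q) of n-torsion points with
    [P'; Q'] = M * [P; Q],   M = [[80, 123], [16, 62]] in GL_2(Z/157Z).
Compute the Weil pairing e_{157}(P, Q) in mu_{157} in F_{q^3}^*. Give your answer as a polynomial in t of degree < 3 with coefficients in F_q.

The 157-Weil pairing on E[157] over F_{120070987062043} is alternating-bilinear: e_{157}(P',Q') = e_{157}(P,Q)^det(M).
det M = 80*62 - 123*16 = 2992 = 9 (mod 157); 9^{-1} = 35 (mod 157).
Double-and-add over 10011101: 8-1 doublings, 5-1 additions; each step l_{T,T}/v_{2T} or l_{T,P'}/v at Q'+S for random S.
e_{157}(P',Q') = 55661806623150 + 66028262806442*t + 19642544835446*t^2.
Raise to 35: e(P,Q) = 82377821573595 + 100948350012717*t + 115782907518443*t^2 in mu_{157}.

82377821573595 + 100948350012717*t + 115782907518443*t^2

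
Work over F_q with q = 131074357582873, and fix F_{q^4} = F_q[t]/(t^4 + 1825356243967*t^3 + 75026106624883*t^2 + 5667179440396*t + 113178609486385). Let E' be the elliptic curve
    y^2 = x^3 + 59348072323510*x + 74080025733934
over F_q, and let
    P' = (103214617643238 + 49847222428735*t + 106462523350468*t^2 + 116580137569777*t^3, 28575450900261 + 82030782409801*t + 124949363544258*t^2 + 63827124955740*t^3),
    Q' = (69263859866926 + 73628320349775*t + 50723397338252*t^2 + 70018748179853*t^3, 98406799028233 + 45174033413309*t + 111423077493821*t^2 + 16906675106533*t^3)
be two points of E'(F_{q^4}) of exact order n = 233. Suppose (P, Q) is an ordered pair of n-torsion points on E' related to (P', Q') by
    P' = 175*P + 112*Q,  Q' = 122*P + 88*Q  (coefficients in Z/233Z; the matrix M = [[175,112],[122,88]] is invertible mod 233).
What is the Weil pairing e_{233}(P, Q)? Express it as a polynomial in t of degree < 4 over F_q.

The 233-Weil pairing on E[233] over F_{131074357582873} is alternating-bilinear: e_{233}(P',Q') = e_{233}(P,Q)^det(M).
175*88 - 112*122 = 1736; reduced mod 233: det = 105, inverse 162.
n = 233 = (11101001)_2 (8 bits, wt 5); accumulate f_{233,P'}(Q'+S)/f_{233,P'}(S) along the 7-step ladder.
So e_{233}(P',Q') = 22393120306271 + 84622417929279*t + 86701873966520*t^2 + 68519070237207*t^3.
(22393120306271 + 84622417929279*t + 86701873966520*t^2 + 68519070237207*t^3)^{162} mod (131074357582873,f) = 77340825273554 + 28369103411602*t + 23670609798578*t^2 + 102209477869009*t^3.

77340825273554 + 28369103411602*t + 23670609798578*t^2 + 102209477869009*t^3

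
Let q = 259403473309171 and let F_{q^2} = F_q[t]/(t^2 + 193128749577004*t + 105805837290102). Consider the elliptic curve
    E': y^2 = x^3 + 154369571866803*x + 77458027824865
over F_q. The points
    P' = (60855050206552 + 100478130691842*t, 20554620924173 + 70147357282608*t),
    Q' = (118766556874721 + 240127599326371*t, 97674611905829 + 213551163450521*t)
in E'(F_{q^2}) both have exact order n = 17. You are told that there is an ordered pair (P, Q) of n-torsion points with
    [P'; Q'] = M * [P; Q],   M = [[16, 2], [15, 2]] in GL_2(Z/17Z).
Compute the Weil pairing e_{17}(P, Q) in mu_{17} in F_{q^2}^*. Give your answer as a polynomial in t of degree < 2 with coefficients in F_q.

194937753162281 + 26593907922740*t

Alternating bilinearity on E[17] (values in mu_{17} in F_{259403473309171^2}) gives e(P',Q') = e(P,Q)^det(M).
det(M) mod 17 = 2; its inverse in (Z/17)^* is 9 (check: 2*9 mod 17 = 1).
5-bit Miller (10001) on E'/F_{259403473309171} with a'=154369571866803, b'=77458027824865: accumulate tangent/chord ratios at Q'+S and P'+S'.
Result: e(P',Q') = 85838604971070 + 139530057093999*t.
Finally e_{17}(P,Q) = 194937753162281 + 26593907922740*t.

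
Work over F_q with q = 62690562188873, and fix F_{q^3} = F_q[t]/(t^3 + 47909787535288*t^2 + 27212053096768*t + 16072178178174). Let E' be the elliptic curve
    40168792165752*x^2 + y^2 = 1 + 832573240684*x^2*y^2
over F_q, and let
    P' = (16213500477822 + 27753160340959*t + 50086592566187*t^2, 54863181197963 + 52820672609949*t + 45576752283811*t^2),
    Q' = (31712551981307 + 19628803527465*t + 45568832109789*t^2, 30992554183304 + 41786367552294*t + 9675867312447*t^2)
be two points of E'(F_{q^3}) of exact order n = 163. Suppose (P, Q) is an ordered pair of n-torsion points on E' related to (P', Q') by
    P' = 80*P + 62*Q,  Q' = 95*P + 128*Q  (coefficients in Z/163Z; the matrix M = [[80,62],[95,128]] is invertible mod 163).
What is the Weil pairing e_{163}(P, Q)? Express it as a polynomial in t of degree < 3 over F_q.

e_{163} is bilinear + alternating on E[163], so e_{163}(80*P + 62*Q, 95*P + 128*Q) = e_{163}(P,Q)^(80*128-62*95).
Hence e(P,Q) = e(P',Q')^{147} where 147 = 112^{-1} mod 163.
Edwards->Montgomery: u=(1+y)/(1-y), v=u/x -> 59203451433817v^2=u^3+55508588039539u^2+u; then x_W=9834054731267u+48627269026988: y^2=x^3+11167191138931*x+8194277192629.
Build f_{163,P'} and f_{163,Q'} via the 8-bit ladder of 163=10100011_2; evaluate at shifted divisors; quotient in F_{62690562188873^3}.
The quotient is 12945154211356 + 4786165131335*t + 36142116360015*t^2.
Raise to 147: e(P,Q) = 41687522598284 + 9498082994737*t + 50079301618800*t^2 in mu_{163}.

41687522598284 + 9498082994737*t + 50079301618800*t^2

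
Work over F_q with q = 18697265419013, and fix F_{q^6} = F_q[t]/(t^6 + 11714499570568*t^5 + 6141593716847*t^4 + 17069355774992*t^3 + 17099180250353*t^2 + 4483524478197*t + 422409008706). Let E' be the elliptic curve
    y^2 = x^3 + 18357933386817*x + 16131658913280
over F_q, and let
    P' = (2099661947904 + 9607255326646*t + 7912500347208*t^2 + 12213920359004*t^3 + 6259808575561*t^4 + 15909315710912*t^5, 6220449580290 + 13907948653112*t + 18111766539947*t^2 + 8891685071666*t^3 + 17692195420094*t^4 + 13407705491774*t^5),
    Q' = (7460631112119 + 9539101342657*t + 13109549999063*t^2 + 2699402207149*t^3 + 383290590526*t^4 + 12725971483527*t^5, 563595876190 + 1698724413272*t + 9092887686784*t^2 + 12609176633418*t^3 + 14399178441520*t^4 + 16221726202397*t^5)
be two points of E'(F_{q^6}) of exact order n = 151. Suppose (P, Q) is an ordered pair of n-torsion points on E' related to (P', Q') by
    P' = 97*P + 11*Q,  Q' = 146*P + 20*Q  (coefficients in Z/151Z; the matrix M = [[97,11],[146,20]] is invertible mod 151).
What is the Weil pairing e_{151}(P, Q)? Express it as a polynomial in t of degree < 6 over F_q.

e_{151} is bilinear + alternating on E[151], so e_{151}(97*P + 11*Q, 146*P + 20*Q) = e_{151}(P,Q)^(97*20-11*146).
det M = 97*20 - 11*146 = 334 = 32 (mod 151); 32^{-1} = 118 (mod 151).
Miller loop for e_{151} over F_{18697265419013^6}: bits of 151 = 10010111; 7 double steps + 4 add steps, l/v at each.
The quotient is 12201309475948 + 18466288538160*t + 12159519578355*t^2 + 11723274088411*t^3 + 8046859094154*t^4 + 1137632728843*t^5.
Raise to 118: e(P,Q) = 15524598954006 + 1874296928012*t + 12060282393908*t^2 + 11211467477547*t^3 + 805282733416*t^4 + 5396119998797*t^5 in mu_{151}.

15524598954006 + 1874296928012*t + 12060282393908*t^2 + 11211467477547*t^3 + 805282733416*t^4 + 5396119998797*t^5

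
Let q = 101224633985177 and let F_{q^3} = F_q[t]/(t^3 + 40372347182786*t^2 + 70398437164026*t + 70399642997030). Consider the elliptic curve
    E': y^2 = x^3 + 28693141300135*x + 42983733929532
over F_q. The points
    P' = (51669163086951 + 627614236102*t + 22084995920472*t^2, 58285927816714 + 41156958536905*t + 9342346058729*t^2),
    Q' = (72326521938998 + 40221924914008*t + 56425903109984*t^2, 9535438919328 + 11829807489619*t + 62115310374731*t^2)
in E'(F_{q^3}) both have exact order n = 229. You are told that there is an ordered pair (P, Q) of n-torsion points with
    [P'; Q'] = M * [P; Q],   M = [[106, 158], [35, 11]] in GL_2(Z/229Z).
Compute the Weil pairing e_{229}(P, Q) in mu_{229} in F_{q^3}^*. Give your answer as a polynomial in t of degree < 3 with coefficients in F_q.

Under M = [[106,158],[35,11]] in GL_2(Z/229), e_{229}(P',Q') = e_{229}(P,Q)^(106*11-158*35 mod 229).
Hence e(P,Q) = e(P',Q')^{88} where 88 = 216^{-1} mod 229.
Run Miller on y^2=x^3+28693141300135*x+42983733929532 over F_{101224633985177}: ladder 11100101 (8 bits); e = f_P(D_Q)/f_Q(D_P).
The quotient is 12481605416467 + 24684236086098*t + 84326134034606*t^2.
Finally e_{229}(P,Q) = 36112646730570 + 99680186432612*t + 67839298827150*t^2.

36112646730570 + 99680186432612*t + 67839298827150*t^2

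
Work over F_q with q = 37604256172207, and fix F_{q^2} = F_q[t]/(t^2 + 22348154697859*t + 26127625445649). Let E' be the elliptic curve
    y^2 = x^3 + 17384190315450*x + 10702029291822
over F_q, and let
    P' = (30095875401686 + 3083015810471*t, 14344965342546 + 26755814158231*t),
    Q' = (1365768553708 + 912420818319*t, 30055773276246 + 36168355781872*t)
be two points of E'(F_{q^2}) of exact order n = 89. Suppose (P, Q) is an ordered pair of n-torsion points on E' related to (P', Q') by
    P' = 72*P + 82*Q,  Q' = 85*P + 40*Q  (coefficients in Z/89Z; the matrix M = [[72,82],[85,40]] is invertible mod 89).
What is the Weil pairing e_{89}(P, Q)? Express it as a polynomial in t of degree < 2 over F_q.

Alternating bilinearity on E[89] (values in mu_{89} in F_{37604256172207^2}) gives e(P',Q') = e(P,Q)^det(M).
72*40 - 82*85 = -4090; reduced mod 89: det = 4, inverse 67.
n = 89 = (1011001)_2 (7 bits, wt 4); accumulate f_{89,P'}(Q'+S)/f_{89,P'}(S) along the 6-step ladder.
f_P(D_Q)/f_Q(D_P) = 10181119486711 + 14524965997037*t.
Thus e_{89}(P,Q) = 21767422142356 + 36736837302405*t.

21767422142356 + 36736837302405*t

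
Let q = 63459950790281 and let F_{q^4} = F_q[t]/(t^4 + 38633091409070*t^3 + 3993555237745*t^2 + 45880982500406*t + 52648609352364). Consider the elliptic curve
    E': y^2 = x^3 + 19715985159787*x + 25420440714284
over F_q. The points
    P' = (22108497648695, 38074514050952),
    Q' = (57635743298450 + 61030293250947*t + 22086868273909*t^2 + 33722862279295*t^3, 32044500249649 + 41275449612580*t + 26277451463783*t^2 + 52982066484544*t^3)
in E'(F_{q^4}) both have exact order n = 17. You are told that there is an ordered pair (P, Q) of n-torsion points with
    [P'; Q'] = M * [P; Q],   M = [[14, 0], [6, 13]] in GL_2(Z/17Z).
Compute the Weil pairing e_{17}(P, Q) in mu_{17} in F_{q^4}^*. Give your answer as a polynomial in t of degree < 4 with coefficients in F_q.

61067880566772 + 23223879887592*t + 34287271275408*t^2 + 15704079161388*t^3

Under M = [[14,0],[6,13]] in GL_2(Z/17), e_{17}(P',Q') = e_{17}(P,Q)^(14*13-0*6 mod 17).
det(M) mod 17 = 12; its inverse in (Z/17)^* is 10 (check: 12*10 mod 17 = 1).
Miller loop for e_{17} over F_{63459950790281^4}: bits of 17 = 10001; 4 double steps + 1 add steps, l/v at each.
Miller gives e_{17}(P',Q') = 31358054053522 + 30802296298363*t + 8959108675897*t^2 + 23574782034724*t^3 in F_{63459950790281^4}.
Finally e_{17}(P,Q) = 61067880566772 + 23223879887592*t + 34287271275408*t^2 + 15704079161388*t^3.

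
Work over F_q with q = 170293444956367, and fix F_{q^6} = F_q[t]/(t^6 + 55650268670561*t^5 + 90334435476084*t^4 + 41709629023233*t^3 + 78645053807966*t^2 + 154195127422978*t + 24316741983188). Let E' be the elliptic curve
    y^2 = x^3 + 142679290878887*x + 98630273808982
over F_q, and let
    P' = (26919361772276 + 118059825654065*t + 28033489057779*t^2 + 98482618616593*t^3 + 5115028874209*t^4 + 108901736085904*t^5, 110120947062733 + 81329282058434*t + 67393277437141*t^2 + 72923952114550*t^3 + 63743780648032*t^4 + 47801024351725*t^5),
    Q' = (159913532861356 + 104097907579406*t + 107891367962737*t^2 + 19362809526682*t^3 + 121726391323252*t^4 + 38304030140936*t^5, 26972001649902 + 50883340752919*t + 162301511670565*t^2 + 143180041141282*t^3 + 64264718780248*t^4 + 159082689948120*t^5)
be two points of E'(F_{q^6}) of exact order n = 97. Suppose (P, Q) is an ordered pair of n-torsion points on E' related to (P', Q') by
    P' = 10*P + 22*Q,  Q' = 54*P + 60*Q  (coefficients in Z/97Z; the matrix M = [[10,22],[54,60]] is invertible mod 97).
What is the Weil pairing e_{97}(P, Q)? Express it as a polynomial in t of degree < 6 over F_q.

Under M = [[10,22],[54,60]] in GL_2(Z/97), e_{97}(P',Q') = e_{97}(P,Q)^(10*60-22*54 mod 97).
Inverting 91 mod 97: 16. Thus e_{97}(P,Q) = e(P',Q')^{16}.
7-bit Miller (1100001) on E'/F_{170293444956367} with a'=142679290878887, b'=98630273808982: accumulate tangent/chord ratios at Q'+S and P'+S'.
Result: e(P',Q') = 73381227662617 + 129316472616798*t + 18782784900849*t^2 + 157172818918476*t^3 + 81777624576246*t^4 + 482072296554*t^5.
e_{97}(P,Q) = (73381227662617 + 129316472616798*t + 18782784900849*t^2 + 157172818918476*t^3 + 81777624576246*t^4 + 482072296554*t^5)^{16} = 64914055648310 + 148007457494837*t + 43435394164757*t^2 + 96134578195668*t^3 + 87778298423812*t^4 + 152228837460066*t^5.

64914055648310 + 148007457494837*t + 43435394164757*t^2 + 96134578195668*t^3 + 87778298423812*t^4 + 152228837460066*t^5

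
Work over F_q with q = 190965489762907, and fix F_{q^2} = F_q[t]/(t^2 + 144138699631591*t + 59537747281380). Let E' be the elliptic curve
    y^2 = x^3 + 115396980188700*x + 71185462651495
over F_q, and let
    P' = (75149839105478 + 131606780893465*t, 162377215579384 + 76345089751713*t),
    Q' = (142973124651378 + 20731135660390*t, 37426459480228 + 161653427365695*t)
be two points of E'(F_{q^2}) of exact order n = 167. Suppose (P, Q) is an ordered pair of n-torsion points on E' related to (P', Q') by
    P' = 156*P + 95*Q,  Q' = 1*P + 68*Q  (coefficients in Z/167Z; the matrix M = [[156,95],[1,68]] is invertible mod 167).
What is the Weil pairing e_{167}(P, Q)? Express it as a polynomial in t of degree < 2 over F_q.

Under M = [[156,95],[1,68]] in GL_2(Z/167), e_{167}(P',Q') = e_{167}(P,Q)^(156*68-95*1 mod 167).
156*68 - 95*1 = 10513; reduced mod 167: det = 159, inverse 146.
Run Miller on y^2=x^3+115396980188700*x+71185462651495 over F_{190965489762907}: ladder 10100111 (8 bits); e = f_P(D_Q)/f_Q(D_P).
Result: e(P',Q') = 78637184016218 + 38639667847798*t.
Finally e_{167}(P,Q) = 114121046507071 + 171199512994708*t.

114121046507071 + 171199512994708*t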